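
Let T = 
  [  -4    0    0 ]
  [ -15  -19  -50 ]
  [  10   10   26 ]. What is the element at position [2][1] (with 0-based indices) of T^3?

430

Characteristic polynomial: r^3 - 3r^2 - 22r + 24 = (r - 6)(r - 1)(r + 4), so the eigenvalues are -4, 1, 6.
r=-4: eigenvector (1, -1, 0).
r=1: eigenvector (0, 5, -2).
r=6: eigenvector (0, -2, 1).
P = [[1, 0, 0], [-1, 5, -2], [0, -2, 1]], D = diag(-4, 1, 6), P⁻¹ = [[1, 0, 0], [1, 1, 2], [2, 2, 5]].
T³ = P·diag(-64, 1, 216)·P⁻¹ = [[-64, 0, 0], [-795, -859, -2150], [430, 430, 1076]].
The requested entry is 430.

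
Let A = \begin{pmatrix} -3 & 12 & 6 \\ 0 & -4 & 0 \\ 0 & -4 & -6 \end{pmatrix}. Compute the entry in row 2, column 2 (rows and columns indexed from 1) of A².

16

Characteristic polynomial: t^3 + 13t^2 + 54t + 72 = (t + 3)(t + 4)(t + 6), so the eigenvalues are -6, -4, -3.
t=-3: eigenvector (1, 0, 0).
t=-4: eigenvector (0, 1, -2).
t=-6: eigenvector (-2, 0, 1).
P = [[1, 0, -2], [0, 1, 0], [0, -2, 1]], D = diag(-3, -4, -6), P⁻¹ = [[1, 4, 2], [0, 1, 0], [0, 2, 1]].
A² = P·diag(9, 16, 36)·P⁻¹ = [[9, -108, -54], [0, 16, 0], [0, 40, 36]].
The requested entry is 16.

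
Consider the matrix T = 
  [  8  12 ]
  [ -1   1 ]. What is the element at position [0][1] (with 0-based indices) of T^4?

4428

Characteristic polynomial: s^2 - 9s + 20 = (s - 5)(s - 4), so the eigenvalues are 4, 5.
s=5: eigenvector (4, -1).
s=4: eigenvector (-3, 1).
P = [[4, -3], [-1, 1]], D = diag(5, 4), P⁻¹ = [[1, 3], [1, 4]].
T⁴ = P·diag(625, 256)·P⁻¹ = [[1732, 4428], [-369, -851]].
The requested entry is 4428.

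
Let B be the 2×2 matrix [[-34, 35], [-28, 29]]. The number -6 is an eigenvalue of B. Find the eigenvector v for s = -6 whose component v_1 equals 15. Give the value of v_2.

12

B + 6I = [[-28, 35], [-28, 35]].
Solving (B + 6I)v = 0 gives the eigenspace spanned by (15, 12).
With v_1 = 15, v = (15, 12), so v_2 = 12.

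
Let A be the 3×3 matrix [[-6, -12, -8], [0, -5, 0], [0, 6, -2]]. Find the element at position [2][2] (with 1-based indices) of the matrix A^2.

Characteristic polynomial: s^3 + 13s^2 + 52s + 60 = (s + 2)(s + 5)(s + 6), so the eigenvalues are -6, -5, -2.
s=-6: eigenvector (1, 0, 0).
s=-5: eigenvector (4, 1, -2).
s=-2: eigenvector (-2, 0, 1).
P = [[1, 4, -2], [0, 1, 0], [0, -2, 1]], D = diag(-6, -5, -2), P⁻¹ = [[1, 0, 2], [0, 1, 0], [0, 2, 1]].
A² = P·diag(36, 25, 4)·P⁻¹ = [[36, 84, 64], [0, 25, 0], [0, -42, 4]].
The requested entry is 25.

25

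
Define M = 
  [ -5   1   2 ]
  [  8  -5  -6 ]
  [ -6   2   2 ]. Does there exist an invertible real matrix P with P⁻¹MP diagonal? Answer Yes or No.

Characteristic polynomial: p(t) = t^3 + 8t^2 + 21t + 18 = (t + 2)(t + 3)^2.
t = -3 has algebraic multiplicity 2; rank(M + 3I) = 2, so geometric multiplicity = 1.
Geometric multiplicity < algebraic multiplicity, so M is not diagonalizable.

No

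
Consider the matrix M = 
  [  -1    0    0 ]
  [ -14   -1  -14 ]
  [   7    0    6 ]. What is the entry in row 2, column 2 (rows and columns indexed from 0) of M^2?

36

Characteristic polynomial: t^3 - 4t^2 - 11t - 6 = (t - 6)(t + 1)^2, so the eigenvalues are -1, -1, 6.
t=-1: eigenvector (0, 1, 0).
t=-1: eigenvector (1, 0, -1).
t=6: eigenvector (0, -2, 1).
P = [[0, 1, 0], [1, 0, -2], [0, -1, 1]], D = diag(-1, -1, 6), P⁻¹ = [[2, 1, 2], [1, 0, 0], [1, 0, 1]].
M² = P·diag(1, 1, 36)·P⁻¹ = [[1, 0, 0], [-70, 1, -70], [35, 0, 36]].
The requested entry is 36.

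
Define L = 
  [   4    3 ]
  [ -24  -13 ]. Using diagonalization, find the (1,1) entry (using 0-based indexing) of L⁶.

Characteristic polynomial: μ^2 + 9μ + 20 = (μ + 4)(μ + 5), so the eigenvalues are -5, -4.
μ=-5: eigenvector (1, -3).
μ=-4: eigenvector (3, -8).
P = [[1, 3], [-3, -8]], D = diag(-5, -4), P⁻¹ = [[-8, -3], [3, 1]].
L⁶ = P·diag(15625, 4096)·P⁻¹ = [[-88136, -34587], [276696, 107857]].
The requested entry is 107857.

107857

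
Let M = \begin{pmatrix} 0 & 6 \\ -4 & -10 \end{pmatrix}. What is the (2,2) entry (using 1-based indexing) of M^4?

3376

Characteristic polynomial: μ^2 + 10μ + 24 = (μ + 4)(μ + 6), so the eigenvalues are -6, -4.
μ=-6: eigenvector (-1, 1).
μ=-4: eigenvector (3, -2).
P = [[-1, 3], [1, -2]], D = diag(-6, -4), P⁻¹ = [[2, 3], [1, 1]].
M⁴ = P·diag(1296, 256)·P⁻¹ = [[-1824, -3120], [2080, 3376]].
The requested entry is 3376.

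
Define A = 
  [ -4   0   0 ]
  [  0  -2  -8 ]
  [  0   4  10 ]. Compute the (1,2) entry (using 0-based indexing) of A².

Characteristic polynomial: λ^3 - 4λ^2 - 20λ + 48 = (λ - 6)(λ - 2)(λ + 4), so the eigenvalues are -4, 2, 6.
λ=-4: eigenvector (1, 0, 0).
λ=2: eigenvector (0, -2, 1).
λ=6: eigenvector (0, -1, 1).
P = [[1, 0, 0], [0, -2, -1], [0, 1, 1]], D = diag(-4, 2, 6), P⁻¹ = [[1, 0, 0], [0, -1, -1], [0, 1, 2]].
A² = P·diag(16, 4, 36)·P⁻¹ = [[16, 0, 0], [0, -28, -64], [0, 32, 68]].
The requested entry is -64.

-64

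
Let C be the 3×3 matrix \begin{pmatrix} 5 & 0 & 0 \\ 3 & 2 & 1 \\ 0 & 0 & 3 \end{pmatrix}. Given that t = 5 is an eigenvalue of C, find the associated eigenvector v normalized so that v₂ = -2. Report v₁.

-2

C − 5I = [[0, 0, 0], [3, -3, 1], [0, 0, -2]].
Solving (C − 5I)v = 0 gives the eigenspace spanned by (-2, -2, 0).
With v₂ = -2, v = (-2, -2, 0), so v₁ = -2.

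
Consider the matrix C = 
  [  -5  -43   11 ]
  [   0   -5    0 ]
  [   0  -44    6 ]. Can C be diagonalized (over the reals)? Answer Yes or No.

Characteristic polynomial: p(t) = t^3 + 4t^2 - 35t - 150 = (t - 6)(t + 5)^2.
t = -5 has algebraic multiplicity 2; rank(C + 5I) = 2, so geometric multiplicity = 1.
Geometric multiplicity < algebraic multiplicity, so C is not diagonalizable.

No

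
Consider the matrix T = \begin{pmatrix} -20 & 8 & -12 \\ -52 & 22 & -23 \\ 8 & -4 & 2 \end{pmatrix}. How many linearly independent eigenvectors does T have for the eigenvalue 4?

T − 4I = [[-24, 8, -12], [-52, 18, -23], [8, -4, -2]].
This matrix has rank 2, so its null space has dimension 3 − 2 = 1.

1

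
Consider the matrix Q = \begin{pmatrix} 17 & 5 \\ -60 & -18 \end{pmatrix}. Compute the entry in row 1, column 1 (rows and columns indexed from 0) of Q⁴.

Characteristic polynomial: s^2 + s - 6 = (s - 2)(s + 3), so the eigenvalues are -3, 2.
s=-3: eigenvector (-1, 4).
s=2: eigenvector (1, -3).
P = [[-1, 1], [4, -3]], D = diag(-3, 2), P⁻¹ = [[3, 1], [4, 1]].
Q⁴ = P·diag(81, 16)·P⁻¹ = [[-179, -65], [780, 276]].
The requested entry is 276.

276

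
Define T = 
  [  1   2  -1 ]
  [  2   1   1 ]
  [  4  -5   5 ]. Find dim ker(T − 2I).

1

T − 2I = [[-1, 2, -1], [2, -1, 1], [4, -5, 3]].
This matrix has rank 2, so its null space has dimension 3 − 2 = 1.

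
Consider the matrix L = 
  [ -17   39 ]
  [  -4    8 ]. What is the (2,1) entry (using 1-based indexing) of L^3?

-244

Characteristic polynomial: t^2 + 9t + 20 = (t + 4)(t + 5), so the eigenvalues are -5, -4.
t=-5: eigenvector (13, 4).
t=-4: eigenvector (3, 1).
P = [[13, 3], [4, 1]], D = diag(-5, -4), P⁻¹ = [[1, -3], [-4, 13]].
L³ = P·diag(-125, -64)·P⁻¹ = [[-857, 2379], [-244, 668]].
The requested entry is -244.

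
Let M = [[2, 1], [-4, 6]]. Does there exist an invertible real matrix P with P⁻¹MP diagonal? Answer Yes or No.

Characteristic polynomial: p(λ) = λ^2 - 8λ + 16 = (λ - 4)^2.
λ = 4 has algebraic multiplicity 2; rank(M − 4I) = 1, so geometric multiplicity = 1.
Geometric multiplicity < algebraic multiplicity, so M is not diagonalizable.

No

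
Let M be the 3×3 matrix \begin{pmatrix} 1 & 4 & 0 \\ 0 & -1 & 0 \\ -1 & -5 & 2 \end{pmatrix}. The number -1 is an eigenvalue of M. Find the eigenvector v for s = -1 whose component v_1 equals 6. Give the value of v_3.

-3

M + 1I = [[2, 4, 0], [0, 0, 0], [-1, -5, 3]].
Solving (M + 1I)v = 0 gives the eigenspace spanned by (6, -3, -3).
With v_1 = 6, v = (6, -3, -3), so v_3 = -3.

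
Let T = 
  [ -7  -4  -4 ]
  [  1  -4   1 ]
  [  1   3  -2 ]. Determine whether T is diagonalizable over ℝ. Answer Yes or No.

No

Characteristic polynomial: p(μ) = μ^3 + 13μ^2 + 55μ + 75 = (μ + 3)(μ + 5)^2.
μ = -5 has algebraic multiplicity 2; rank(T + 5I) = 2, so geometric multiplicity = 1.
Geometric multiplicity < algebraic multiplicity, so T is not diagonalizable.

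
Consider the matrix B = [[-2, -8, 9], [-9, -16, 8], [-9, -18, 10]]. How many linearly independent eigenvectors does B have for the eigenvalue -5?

B + 5I = [[3, -8, 9], [-9, -11, 8], [-9, -18, 15]].
This matrix has rank 2, so its null space has dimension 3 − 2 = 1.

1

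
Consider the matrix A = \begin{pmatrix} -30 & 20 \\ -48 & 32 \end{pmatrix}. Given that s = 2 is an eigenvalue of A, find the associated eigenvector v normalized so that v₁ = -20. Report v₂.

-32

A − 2I = [[-32, 20], [-48, 30]].
Solving (A − 2I)v = 0 gives the eigenspace spanned by (-20, -32).
With v₁ = -20, v = (-20, -32), so v₂ = -32.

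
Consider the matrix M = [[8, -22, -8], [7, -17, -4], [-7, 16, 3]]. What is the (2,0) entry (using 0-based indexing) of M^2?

35

Characteristic polynomial: s^3 + 6s^2 - s - 6 = (s - 1)(s + 1)(s + 6), so the eigenvalues are -6, -1, 1.
s=1: eigenvector (2, 1, -1).
s=-6: eigenvector (1, 1, -1).
s=-1: eigenvector (4, 2, -1).
P = [[2, 1, 4], [1, 1, 2], [-1, -1, -1]], D = diag(1, -6, -1), P⁻¹ = [[1, -3, -2], [-1, 2, 0], [0, 1, 1]].
M² = P·diag(1, 36, 1)·P⁻¹ = [[-34, 70, 0], [-35, 71, 0], [35, -70, 1]].
The requested entry is 35.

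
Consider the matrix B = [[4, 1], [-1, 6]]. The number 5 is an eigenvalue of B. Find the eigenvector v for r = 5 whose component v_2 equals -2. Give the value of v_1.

B − 5I = [[-1, 1], [-1, 1]].
Solving (B − 5I)v = 0 gives the eigenspace spanned by (-2, -2).
With v_2 = -2, v = (-2, -2), so v_1 = -2.

-2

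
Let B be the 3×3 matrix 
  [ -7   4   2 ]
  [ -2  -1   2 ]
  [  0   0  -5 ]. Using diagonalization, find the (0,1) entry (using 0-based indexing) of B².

Characteristic polynomial: s^3 + 13s^2 + 55s + 75 = (s + 3)(s + 5)^2, so the eigenvalues are -5, -5, -3.
s=-3: eigenvector (1, 1, 0).
s=-5: eigenvector (-2, -1, 0).
s=-5: eigenvector (-1, -1, 1).
P = [[1, -2, -1], [1, -1, -1], [0, 0, 1]], D = diag(-3, -5, -5), P⁻¹ = [[-1, 2, 1], [-1, 1, 0], [0, 0, 1]].
B² = P·diag(9, 25, 25)·P⁻¹ = [[41, -32, -16], [16, -7, -16], [0, 0, 25]].
The requested entry is -32.

-32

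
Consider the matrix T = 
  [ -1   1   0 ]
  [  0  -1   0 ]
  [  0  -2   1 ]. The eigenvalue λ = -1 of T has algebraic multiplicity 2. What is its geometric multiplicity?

T + 1I = [[0, 1, 0], [0, 0, 0], [0, -2, 2]].
This matrix has rank 2, so its null space has dimension 3 − 2 = 1.

1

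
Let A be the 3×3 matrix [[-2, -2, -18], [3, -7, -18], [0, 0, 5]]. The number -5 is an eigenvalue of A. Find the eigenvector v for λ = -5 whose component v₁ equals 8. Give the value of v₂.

12

A + 5I = [[3, -2, -18], [3, -2, -18], [0, 0, 10]].
Solving (A + 5I)v = 0 gives the eigenspace spanned by (8, 12, 0).
With v₁ = 8, v = (8, 12, 0), so v₂ = 12.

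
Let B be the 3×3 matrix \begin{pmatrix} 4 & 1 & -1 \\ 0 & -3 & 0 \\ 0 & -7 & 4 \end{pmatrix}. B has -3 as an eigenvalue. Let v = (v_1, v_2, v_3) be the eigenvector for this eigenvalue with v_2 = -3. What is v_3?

-3

B + 3I = [[7, 1, -1], [0, 0, 0], [0, -7, 7]].
Solving (B + 3I)v = 0 gives the eigenspace spanned by (0, -3, -3).
With v_2 = -3, v = (0, -3, -3), so v_3 = -3.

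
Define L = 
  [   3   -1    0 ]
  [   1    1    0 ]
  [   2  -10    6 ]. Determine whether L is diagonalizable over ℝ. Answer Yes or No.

Characteristic polynomial: p(λ) = λ^3 - 10λ^2 + 28λ - 24 = (λ - 6)(λ - 2)^2.
λ = 2 has algebraic multiplicity 2; rank(L − 2I) = 2, so geometric multiplicity = 1.
Geometric multiplicity < algebraic multiplicity, so L is not diagonalizable.

No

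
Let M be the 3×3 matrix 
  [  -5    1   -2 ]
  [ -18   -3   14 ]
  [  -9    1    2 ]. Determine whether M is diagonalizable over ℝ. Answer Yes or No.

No

Characteristic polynomial: p(λ) = λ^3 + 6λ^2 - 15λ - 100 = (λ - 4)(λ + 5)^2.
λ = -5 has algebraic multiplicity 2; rank(M + 5I) = 2, so geometric multiplicity = 1.
Geometric multiplicity < algebraic multiplicity, so M is not diagonalizable.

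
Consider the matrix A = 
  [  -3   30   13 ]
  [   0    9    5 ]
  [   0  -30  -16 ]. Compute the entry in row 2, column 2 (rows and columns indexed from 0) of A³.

-646

Characteristic polynomial: λ^3 + 10λ^2 + 27λ + 18 = (λ + 1)(λ + 3)(λ + 6), so the eigenvalues are -6, -3, -1.
λ=-3: eigenvector (1, 0, 0).
λ=-1: eigenvector (2, 1, -2).
λ=-6: eigenvector (-3, -1, 3).
P = [[1, 2, -3], [0, 1, -1], [0, -2, 3]], D = diag(-3, -1, -6), P⁻¹ = [[1, 0, 1], [0, 3, 1], [0, 2, 1]].
A³ = P·diag(-27, -1, -216)·P⁻¹ = [[-27, 1290, 619], [0, 429, 215], [0, -1290, -646]].
The requested entry is -646.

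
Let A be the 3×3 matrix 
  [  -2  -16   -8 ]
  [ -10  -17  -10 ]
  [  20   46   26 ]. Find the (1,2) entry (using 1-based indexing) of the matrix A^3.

Characteristic polynomial: t^3 - 7t^2 + 36 = (t - 6)(t - 3)(t + 2), so the eigenvalues are -2, 3, 6.
t=-2: eigenvector (1, 2, -4).
t=3: eigenvector (0, 1, -2).
t=6: eigenvector (-1, 0, 1).
P = [[1, 0, -1], [2, 1, 0], [-4, -2, 1]], D = diag(-2, 3, 6), P⁻¹ = [[1, 2, 1], [-2, -3, -2], [0, 2, 1]].
A³ = P·diag(-8, 27, 216)·P⁻¹ = [[-8, -448, -224], [-70, -113, -70], [140, 658, 356]].
The requested entry is -448.

-448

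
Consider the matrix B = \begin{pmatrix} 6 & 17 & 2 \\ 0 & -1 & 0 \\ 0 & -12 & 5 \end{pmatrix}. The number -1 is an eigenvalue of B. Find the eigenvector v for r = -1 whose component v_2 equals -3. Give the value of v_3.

B + 1I = [[7, 17, 2], [0, 0, 0], [0, -12, 6]].
Solving (B + 1I)v = 0 gives the eigenspace spanned by (9, -3, -6).
With v_2 = -3, v = (9, -3, -6), so v_3 = -6.

-6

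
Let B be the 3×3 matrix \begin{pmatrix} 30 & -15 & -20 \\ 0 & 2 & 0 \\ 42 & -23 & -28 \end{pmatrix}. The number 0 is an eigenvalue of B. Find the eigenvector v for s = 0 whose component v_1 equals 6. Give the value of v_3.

B = [[30, -15, -20], [0, 2, 0], [42, -23, -28]].
Solving (B)v = 0 gives the eigenspace spanned by (6, 0, 9).
With v_1 = 6, v = (6, 0, 9), so v_3 = 9.

9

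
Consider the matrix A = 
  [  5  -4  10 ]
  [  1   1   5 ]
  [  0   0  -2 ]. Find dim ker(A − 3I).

A − 3I = [[2, -4, 10], [1, -2, 5], [0, 0, -5]].
This matrix has rank 2, so its null space has dimension 3 − 2 = 1.

1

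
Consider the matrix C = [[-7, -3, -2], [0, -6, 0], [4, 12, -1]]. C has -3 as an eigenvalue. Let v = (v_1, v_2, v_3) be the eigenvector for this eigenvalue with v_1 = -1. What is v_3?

C + 3I = [[-4, -3, -2], [0, -3, 0], [4, 12, 2]].
Solving (C + 3I)v = 0 gives the eigenspace spanned by (-1, 0, 2).
With v_1 = -1, v = (-1, 0, 2), so v_3 = 2.

2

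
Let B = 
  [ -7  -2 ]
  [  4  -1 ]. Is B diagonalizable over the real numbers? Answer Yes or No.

Yes

Characteristic polynomial: p(λ) = λ^2 + 8λ + 15 = (λ + 3)(λ + 5).
All 2 eigenvalues are distinct, so B is diagonalizable.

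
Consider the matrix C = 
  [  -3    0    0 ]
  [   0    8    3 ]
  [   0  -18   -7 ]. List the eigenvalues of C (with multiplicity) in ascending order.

-3, -1, 2

Characteristic polynomial: p(s) = s^3 + 2s^2 - 5s - 6 = (s - 2)(s + 1)(s + 3).
Roots (with multiplicity): -3, -1, 2.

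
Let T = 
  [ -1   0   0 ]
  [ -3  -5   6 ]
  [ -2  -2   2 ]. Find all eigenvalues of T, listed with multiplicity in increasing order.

-2, -1, -1

Characteristic polynomial: p(s) = s^3 + 4s^2 + 5s + 2 = (s + 1)^2(s + 2).
Roots (with multiplicity): -2, -1, -1.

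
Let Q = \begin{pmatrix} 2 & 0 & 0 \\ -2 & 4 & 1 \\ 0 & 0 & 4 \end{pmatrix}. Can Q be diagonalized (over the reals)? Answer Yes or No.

Characteristic polynomial: p(t) = t^3 - 10t^2 + 32t - 32 = (t - 4)^2(t - 2).
t = 4 has algebraic multiplicity 2; rank(Q − 4I) = 2, so geometric multiplicity = 1.
Geometric multiplicity < algebraic multiplicity, so Q is not diagonalizable.

No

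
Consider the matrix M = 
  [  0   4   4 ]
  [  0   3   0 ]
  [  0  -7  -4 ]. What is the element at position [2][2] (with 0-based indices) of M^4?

Characteristic polynomial: s^3 + s^2 - 12s = s(s - 3)(s + 4), so the eigenvalues are -4, 0, 3.
s=0: eigenvector (1, 0, 0).
s=3: eigenvector (0, 1, -1).
s=-4: eigenvector (-1, 0, 1).
P = [[1, 0, -1], [0, 1, 0], [0, -1, 1]], D = diag(0, 3, -4), P⁻¹ = [[1, 1, 1], [0, 1, 0], [0, 1, 1]].
M⁴ = P·diag(0, 81, 256)·P⁻¹ = [[0, -256, -256], [0, 81, 0], [0, 175, 256]].
The requested entry is 256.

256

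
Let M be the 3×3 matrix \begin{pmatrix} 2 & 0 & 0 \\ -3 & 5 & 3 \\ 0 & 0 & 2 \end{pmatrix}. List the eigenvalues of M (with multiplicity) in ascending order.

2, 2, 5

Characteristic polynomial: p(λ) = λ^3 - 9λ^2 + 24λ - 20 = (λ - 5)(λ - 2)^2.
Roots (with multiplicity): 2, 2, 5.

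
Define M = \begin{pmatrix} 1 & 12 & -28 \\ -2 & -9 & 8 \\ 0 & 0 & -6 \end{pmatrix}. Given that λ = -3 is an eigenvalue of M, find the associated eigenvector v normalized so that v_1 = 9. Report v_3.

0

M + 3I = [[4, 12, -28], [-2, -6, 8], [0, 0, -3]].
Solving (M + 3I)v = 0 gives the eigenspace spanned by (9, -3, 0).
With v_1 = 9, v = (9, -3, 0), so v_3 = 0.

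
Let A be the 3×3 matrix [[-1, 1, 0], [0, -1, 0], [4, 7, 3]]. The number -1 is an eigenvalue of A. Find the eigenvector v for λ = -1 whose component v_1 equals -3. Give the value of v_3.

A + 1I = [[0, 1, 0], [0, 0, 0], [4, 7, 4]].
Solving (A + 1I)v = 0 gives the eigenspace spanned by (-3, 0, 3).
With v_1 = -3, v = (-3, 0, 3), so v_3 = 3.

3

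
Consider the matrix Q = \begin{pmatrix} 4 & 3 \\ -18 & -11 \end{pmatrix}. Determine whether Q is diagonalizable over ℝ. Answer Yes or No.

Characteristic polynomial: p(r) = r^2 + 7r + 10 = (r + 2)(r + 5).
All 2 eigenvalues are distinct, so Q is diagonalizable.

Yes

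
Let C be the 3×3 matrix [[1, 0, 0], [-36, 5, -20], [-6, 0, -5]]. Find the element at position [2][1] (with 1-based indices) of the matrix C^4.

Characteristic polynomial: r^3 - r^2 - 25r + 25 = (r - 5)(r - 1)(r + 5), so the eigenvalues are -5, 1, 5.
r=5: eigenvector (0, 1, 0).
r=1: eigenvector (1, 4, -1).
r=-5: eigenvector (0, 2, 1).
P = [[0, 1, 0], [1, 4, 2], [0, -1, 1]], D = diag(5, 1, -5), P⁻¹ = [[-6, 1, -2], [1, 0, 0], [1, 0, 1]].
C⁴ = P·diag(625, 1, 625)·P⁻¹ = [[1, 0, 0], [-2496, 625, 0], [624, 0, 625]].
The requested entry is -2496.

-2496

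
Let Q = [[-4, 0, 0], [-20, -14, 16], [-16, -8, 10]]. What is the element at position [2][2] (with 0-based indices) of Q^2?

-28

Characteristic polynomial: λ^3 + 8λ^2 + 4λ - 48 = (λ - 2)(λ + 4)(λ + 6), so the eigenvalues are -6, -4, 2.
λ=2: eigenvector (0, -1, -1).
λ=-4: eigenvector (1, -2, 0).
λ=-6: eigenvector (0, 2, 1).
P = [[0, 1, 0], [-1, -2, 2], [-1, 0, 1]], D = diag(2, -4, -6), P⁻¹ = [[2, 1, -2], [1, 0, 0], [2, 1, -1]].
Q² = P·diag(4, 16, 36)·P⁻¹ = [[16, 0, 0], [104, 68, -64], [64, 32, -28]].
The requested entry is -28.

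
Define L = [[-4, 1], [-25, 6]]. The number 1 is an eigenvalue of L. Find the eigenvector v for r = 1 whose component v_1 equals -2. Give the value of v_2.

-10

L − 1I = [[-5, 1], [-25, 5]].
Solving (L − 1I)v = 0 gives the eigenspace spanned by (-2, -10).
With v_1 = -2, v = (-2, -10), so v_2 = -10.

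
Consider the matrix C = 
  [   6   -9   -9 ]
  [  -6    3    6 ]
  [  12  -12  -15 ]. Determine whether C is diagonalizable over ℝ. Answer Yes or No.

Yes

Characteristic polynomial: p(μ) = μ^3 + 6μ^2 + 9μ = μ(μ + 3)^2.
μ = -3 has algebraic multiplicity 2; rank(C + 3I) = 1, so geometric multiplicity = 2.
Every eigenvalue has geometric = algebraic multiplicity, so C is diagonalizable.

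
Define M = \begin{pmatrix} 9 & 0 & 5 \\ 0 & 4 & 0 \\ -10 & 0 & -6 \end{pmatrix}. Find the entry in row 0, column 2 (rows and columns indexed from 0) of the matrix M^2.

Characteristic polynomial: μ^3 - 7μ^2 + 8μ + 16 = (μ - 4)^2(μ + 1), so the eigenvalues are -1, 4, 4.
μ=4: eigenvector (1, 0, -1).
μ=4: eigenvector (-2, 1, 2).
μ=-1: eigenvector (-1, 0, 2).
P = [[1, -2, -1], [0, 1, 0], [-1, 2, 2]], D = diag(4, 4, -1), P⁻¹ = [[2, 2, 1], [0, 1, 0], [1, 0, 1]].
M² = P·diag(16, 16, 1)·P⁻¹ = [[31, 0, 15], [0, 16, 0], [-30, 0, -14]].
The requested entry is 15.

15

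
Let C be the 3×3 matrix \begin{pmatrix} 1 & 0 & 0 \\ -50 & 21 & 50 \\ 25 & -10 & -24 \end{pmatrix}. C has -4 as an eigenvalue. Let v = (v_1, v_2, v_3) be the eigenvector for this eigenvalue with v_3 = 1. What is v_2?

-2

C + 4I = [[5, 0, 0], [-50, 25, 50], [25, -10, -20]].
Solving (C + 4I)v = 0 gives the eigenspace spanned by (0, -2, 1).
With v_3 = 1, v = (0, -2, 1), so v_2 = -2.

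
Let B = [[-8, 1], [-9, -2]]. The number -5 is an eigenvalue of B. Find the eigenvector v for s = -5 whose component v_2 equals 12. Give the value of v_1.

4

B + 5I = [[-3, 1], [-9, 3]].
Solving (B + 5I)v = 0 gives the eigenspace spanned by (4, 12).
With v_2 = 12, v = (4, 12), so v_1 = 4.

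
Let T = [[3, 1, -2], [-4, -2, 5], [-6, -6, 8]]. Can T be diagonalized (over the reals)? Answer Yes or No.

Characteristic polynomial: p(λ) = λ^3 - 9λ^2 + 24λ - 20 = (λ - 5)(λ - 2)^2.
λ = 2 has algebraic multiplicity 2; rank(T − 2I) = 2, so geometric multiplicity = 1.
Geometric multiplicity < algebraic multiplicity, so T is not diagonalizable.

No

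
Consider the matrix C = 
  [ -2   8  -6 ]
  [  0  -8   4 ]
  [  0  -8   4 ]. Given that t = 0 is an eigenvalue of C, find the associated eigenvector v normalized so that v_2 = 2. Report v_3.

C = [[-2, 8, -6], [0, -8, 4], [0, -8, 4]].
Solving (C)v = 0 gives the eigenspace spanned by (-4, 2, 4).
With v_2 = 2, v = (-4, 2, 4), so v_3 = 4.

4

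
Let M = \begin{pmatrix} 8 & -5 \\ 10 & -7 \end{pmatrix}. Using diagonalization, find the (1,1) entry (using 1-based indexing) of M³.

62

Characteristic polynomial: s^2 - s - 6 = (s - 3)(s + 2), so the eigenvalues are -2, 3.
s=3: eigenvector (-1, -1).
s=-2: eigenvector (1, 2).
P = [[-1, 1], [-1, 2]], D = diag(3, -2), P⁻¹ = [[-2, 1], [-1, 1]].
M³ = P·diag(27, -8)·P⁻¹ = [[62, -35], [70, -43]].
The requested entry is 62.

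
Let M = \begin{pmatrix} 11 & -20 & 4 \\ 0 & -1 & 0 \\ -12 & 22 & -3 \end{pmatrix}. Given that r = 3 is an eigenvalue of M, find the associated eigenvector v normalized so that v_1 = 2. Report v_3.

M − 3I = [[8, -20, 4], [0, -4, 0], [-12, 22, -6]].
Solving (M − 3I)v = 0 gives the eigenspace spanned by (2, 0, -4).
With v_1 = 2, v = (2, 0, -4), so v_3 = -4.

-4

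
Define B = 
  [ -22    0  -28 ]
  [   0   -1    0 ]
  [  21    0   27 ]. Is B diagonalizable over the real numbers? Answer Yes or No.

Characteristic polynomial: p(s) = s^3 - 4s^2 - 11s - 6 = (s - 6)(s + 1)^2.
s = -1 has algebraic multiplicity 2; rank(B + 1I) = 1, so geometric multiplicity = 2.
Every eigenvalue has geometric = algebraic multiplicity, so B is diagonalizable.

Yes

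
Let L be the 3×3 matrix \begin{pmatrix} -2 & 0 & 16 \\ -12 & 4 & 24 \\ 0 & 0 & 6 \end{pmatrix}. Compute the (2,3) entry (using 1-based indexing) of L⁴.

Characteristic polynomial: λ^3 - 8λ^2 + 4λ + 48 = (λ - 6)(λ - 4)(λ + 2), so the eigenvalues are -2, 4, 6.
λ=-2: eigenvector (1, 2, 0).
λ=4: eigenvector (0, 1, 0).
λ=6: eigenvector (2, 0, 1).
P = [[1, 0, 2], [2, 1, 0], [0, 0, 1]], D = diag(-2, 4, 6), P⁻¹ = [[1, 0, -2], [-2, 1, 4], [0, 0, 1]].
L⁴ = P·diag(16, 256, 1296)·P⁻¹ = [[16, 0, 2560], [-480, 256, 960], [0, 0, 1296]].
The requested entry is 960.

960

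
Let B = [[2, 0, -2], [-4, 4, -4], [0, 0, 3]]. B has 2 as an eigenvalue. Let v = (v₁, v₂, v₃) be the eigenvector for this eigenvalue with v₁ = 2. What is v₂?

4

B − 2I = [[0, 0, -2], [-4, 2, -4], [0, 0, 1]].
Solving (B − 2I)v = 0 gives the eigenspace spanned by (2, 4, 0).
With v₁ = 2, v = (2, 4, 0), so v₂ = 4.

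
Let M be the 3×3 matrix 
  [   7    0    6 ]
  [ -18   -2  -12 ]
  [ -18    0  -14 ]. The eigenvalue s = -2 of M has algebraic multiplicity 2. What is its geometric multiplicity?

2

M + 2I = [[9, 0, 6], [-18, 0, -12], [-18, 0, -12]].
This matrix has rank 1, so its null space has dimension 3 − 1 = 2.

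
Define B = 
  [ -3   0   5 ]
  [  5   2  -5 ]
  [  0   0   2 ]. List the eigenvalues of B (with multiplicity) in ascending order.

-3, 2, 2

Characteristic polynomial: p(r) = r^3 - r^2 - 8r + 12 = (r - 2)^2(r + 3).
Roots (with multiplicity): -3, 2, 2.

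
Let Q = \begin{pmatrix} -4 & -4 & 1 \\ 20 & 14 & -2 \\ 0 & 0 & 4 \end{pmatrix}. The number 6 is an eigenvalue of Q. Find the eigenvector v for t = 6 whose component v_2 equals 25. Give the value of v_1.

Q − 6I = [[-10, -4, 1], [20, 8, -2], [0, 0, -2]].
Solving (Q − 6I)v = 0 gives the eigenspace spanned by (-10, 25, 0).
With v_2 = 25, v = (-10, 25, 0), so v_1 = -10.

-10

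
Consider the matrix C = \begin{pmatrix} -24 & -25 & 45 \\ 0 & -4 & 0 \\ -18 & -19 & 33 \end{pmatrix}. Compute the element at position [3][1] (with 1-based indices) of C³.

Characteristic polynomial: t^3 - 5t^2 - 18t + 72 = (t - 6)(t - 3)(t + 4), so the eigenvalues are -4, 3, 6.
t=3: eigenvector (-5, 0, -3).
t=-4: eigenvector (1, 1, 1).
t=6: eigenvector (3, 0, 2).
P = [[-5, 1, 3], [0, 1, 0], [-3, 1, 2]], D = diag(3, -4, 6), P⁻¹ = [[-2, -1, 3], [0, 1, 0], [-3, -2, 5]].
C³ = P·diag(27, -64, 216)·P⁻¹ = [[-1674, -1225, 2835], [0, -64, 0], [-1134, -847, 1917]].
The requested entry is -1134.

-1134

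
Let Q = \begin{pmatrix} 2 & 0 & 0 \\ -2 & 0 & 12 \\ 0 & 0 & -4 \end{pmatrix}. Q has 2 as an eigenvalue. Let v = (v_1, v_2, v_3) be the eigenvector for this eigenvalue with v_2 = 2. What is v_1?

Q − 2I = [[0, 0, 0], [-2, -2, 12], [0, 0, -6]].
Solving (Q − 2I)v = 0 gives the eigenspace spanned by (-2, 2, 0).
With v_2 = 2, v = (-2, 2, 0), so v_1 = -2.

-2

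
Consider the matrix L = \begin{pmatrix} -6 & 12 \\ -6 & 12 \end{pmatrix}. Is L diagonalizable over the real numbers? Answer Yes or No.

Yes

Characteristic polynomial: p(s) = s^2 - 6s = s(s - 6).
All 2 eigenvalues are distinct, so L is diagonalizable.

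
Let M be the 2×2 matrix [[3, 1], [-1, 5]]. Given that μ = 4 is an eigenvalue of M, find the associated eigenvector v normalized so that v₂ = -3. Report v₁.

M − 4I = [[-1, 1], [-1, 1]].
Solving (M − 4I)v = 0 gives the eigenspace spanned by (-3, -3).
With v₂ = -3, v = (-3, -3), so v₁ = -3.

-3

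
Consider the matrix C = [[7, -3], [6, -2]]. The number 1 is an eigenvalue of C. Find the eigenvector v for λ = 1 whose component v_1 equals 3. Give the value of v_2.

C − 1I = [[6, -3], [6, -3]].
Solving (C − 1I)v = 0 gives the eigenspace spanned by (3, 6).
With v_1 = 3, v = (3, 6), so v_2 = 6.

6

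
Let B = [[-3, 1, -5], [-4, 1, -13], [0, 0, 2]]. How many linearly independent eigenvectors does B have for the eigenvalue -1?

1

B + 1I = [[-2, 1, -5], [-4, 2, -13], [0, 0, 3]].
This matrix has rank 2, so its null space has dimension 3 − 2 = 1.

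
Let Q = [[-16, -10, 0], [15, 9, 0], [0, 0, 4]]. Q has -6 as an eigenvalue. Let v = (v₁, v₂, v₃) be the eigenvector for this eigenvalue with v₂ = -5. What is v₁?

Q + 6I = [[-10, -10, 0], [15, 15, 0], [0, 0, 10]].
Solving (Q + 6I)v = 0 gives the eigenspace spanned by (5, -5, 0).
With v₂ = -5, v = (5, -5, 0), so v₁ = 5.

5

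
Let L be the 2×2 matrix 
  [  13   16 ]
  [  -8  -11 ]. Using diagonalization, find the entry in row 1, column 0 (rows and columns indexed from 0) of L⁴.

-544

Characteristic polynomial: r^2 - 2r - 15 = (r - 5)(r + 3), so the eigenvalues are -3, 5.
r=5: eigenvector (2, -1).
r=-3: eigenvector (1, -1).
P = [[2, 1], [-1, -1]], D = diag(5, -3), P⁻¹ = [[1, 1], [-1, -2]].
L⁴ = P·diag(625, 81)·P⁻¹ = [[1169, 1088], [-544, -463]].
The requested entry is -544.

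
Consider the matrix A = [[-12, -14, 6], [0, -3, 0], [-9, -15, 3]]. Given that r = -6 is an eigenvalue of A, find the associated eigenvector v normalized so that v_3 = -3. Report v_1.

A + 6I = [[-6, -14, 6], [0, 3, 0], [-9, -15, 9]].
Solving (A + 6I)v = 0 gives the eigenspace spanned by (-3, 0, -3).
With v_3 = -3, v = (-3, 0, -3), so v_1 = -3.

-3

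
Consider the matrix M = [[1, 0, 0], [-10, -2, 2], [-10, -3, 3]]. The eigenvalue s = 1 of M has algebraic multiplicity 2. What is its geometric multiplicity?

2

M − 1I = [[0, 0, 0], [-10, -3, 2], [-10, -3, 2]].
This matrix has rank 1, so its null space has dimension 3 − 1 = 2.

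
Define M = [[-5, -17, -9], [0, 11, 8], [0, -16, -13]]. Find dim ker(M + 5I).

1

M + 5I = [[0, -17, -9], [0, 16, 8], [0, -16, -8]].
This matrix has rank 2, so its null space has dimension 3 − 2 = 1.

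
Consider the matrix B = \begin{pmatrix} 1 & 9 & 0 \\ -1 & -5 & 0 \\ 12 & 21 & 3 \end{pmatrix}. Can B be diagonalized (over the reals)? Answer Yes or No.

Characteristic polynomial: p(s) = s^3 + s^2 - 8s - 12 = (s - 3)(s + 2)^2.
s = -2 has algebraic multiplicity 2; rank(B + 2I) = 2, so geometric multiplicity = 1.
Geometric multiplicity < algebraic multiplicity, so B is not diagonalizable.

No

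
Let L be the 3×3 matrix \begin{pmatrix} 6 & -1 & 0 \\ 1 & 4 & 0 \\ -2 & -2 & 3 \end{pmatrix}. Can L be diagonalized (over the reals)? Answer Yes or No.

Characteristic polynomial: p(s) = s^3 - 13s^2 + 55s - 75 = (s - 5)^2(s - 3).
s = 5 has algebraic multiplicity 2; rank(L − 5I) = 2, so geometric multiplicity = 1.
Geometric multiplicity < algebraic multiplicity, so L is not diagonalizable.

No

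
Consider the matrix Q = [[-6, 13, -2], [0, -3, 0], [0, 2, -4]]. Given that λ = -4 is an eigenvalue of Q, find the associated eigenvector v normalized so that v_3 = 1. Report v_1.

-1

Q + 4I = [[-2, 13, -2], [0, 1, 0], [0, 2, 0]].
Solving (Q + 4I)v = 0 gives the eigenspace spanned by (-1, 0, 1).
With v_3 = 1, v = (-1, 0, 1), so v_1 = -1.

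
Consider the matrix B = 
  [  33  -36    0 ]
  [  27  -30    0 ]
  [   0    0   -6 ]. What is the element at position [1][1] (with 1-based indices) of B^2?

117

Characteristic polynomial: t^3 + 3t^2 - 36t - 108 = (t - 6)(t + 3)(t + 6), so the eigenvalues are -6, -3, 6.
t=-3: eigenvector (1, 1, 0).
t=6: eigenvector (-4, -3, 0).
t=-6: eigenvector (0, 0, 1).
P = [[1, -4, 0], [1, -3, 0], [0, 0, 1]], D = diag(-3, 6, -6), P⁻¹ = [[-3, 4, 0], [-1, 1, 0], [0, 0, 1]].
B² = P·diag(9, 36, 36)·P⁻¹ = [[117, -108, 0], [81, -72, 0], [0, 0, 36]].
The requested entry is 117.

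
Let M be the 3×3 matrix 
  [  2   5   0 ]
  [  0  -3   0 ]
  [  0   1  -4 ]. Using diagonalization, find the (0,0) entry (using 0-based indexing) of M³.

8

Characteristic polynomial: r^3 + 5r^2 - 2r - 24 = (r - 2)(r + 3)(r + 4), so the eigenvalues are -4, -3, 2.
r=2: eigenvector (1, 0, 0).
r=-3: eigenvector (-1, 1, 1).
r=-4: eigenvector (0, 0, 1).
P = [[1, -1, 0], [0, 1, 0], [0, 1, 1]], D = diag(2, -3, -4), P⁻¹ = [[1, 1, 0], [0, 1, 0], [0, -1, 1]].
M³ = P·diag(8, -27, -64)·P⁻¹ = [[8, 35, 0], [0, -27, 0], [0, 37, -64]].
The requested entry is 8.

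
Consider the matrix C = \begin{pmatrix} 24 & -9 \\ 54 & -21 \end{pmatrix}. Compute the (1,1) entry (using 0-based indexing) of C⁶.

Characteristic polynomial: μ^2 - 3μ - 18 = (μ - 6)(μ + 3), so the eigenvalues are -3, 6.
μ=6: eigenvector (-1, -2).
μ=-3: eigenvector (1, 3).
P = [[-1, 1], [-2, 3]], D = diag(6, -3), P⁻¹ = [[-3, 1], [-2, 1]].
C⁶ = P·diag(46656, 729)·P⁻¹ = [[138510, -45927], [275562, -91125]].
The requested entry is -91125.

-91125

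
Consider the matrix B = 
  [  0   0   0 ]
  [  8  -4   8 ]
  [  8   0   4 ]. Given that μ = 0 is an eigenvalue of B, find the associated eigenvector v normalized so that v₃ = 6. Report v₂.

6

B = [[0, 0, 0], [8, -4, 8], [8, 0, 4]].
Solving (B)v = 0 gives the eigenspace spanned by (-3, 6, 6).
With v₃ = 6, v = (-3, 6, 6), so v₂ = 6.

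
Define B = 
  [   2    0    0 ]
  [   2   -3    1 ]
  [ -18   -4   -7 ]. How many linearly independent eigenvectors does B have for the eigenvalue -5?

1

B + 5I = [[7, 0, 0], [2, 2, 1], [-18, -4, -2]].
This matrix has rank 2, so its null space has dimension 3 − 2 = 1.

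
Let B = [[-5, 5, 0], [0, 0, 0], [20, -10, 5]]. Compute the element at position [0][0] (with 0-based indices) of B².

25

Characteristic polynomial: μ^3 - 25μ = μ(μ - 5)(μ + 5), so the eigenvalues are -5, 0, 5.
μ=5: eigenvector (0, 0, 1).
μ=0: eigenvector (1, 1, -2).
μ=-5: eigenvector (1, 0, -2).
P = [[0, 1, 1], [0, 1, 0], [1, -2, -2]], D = diag(5, 0, -5), P⁻¹ = [[2, 0, 1], [0, 1, 0], [1, -1, 0]].
B² = P·diag(25, 0, 25)·P⁻¹ = [[25, -25, 0], [0, 0, 0], [0, 50, 25]].
The requested entry is 25.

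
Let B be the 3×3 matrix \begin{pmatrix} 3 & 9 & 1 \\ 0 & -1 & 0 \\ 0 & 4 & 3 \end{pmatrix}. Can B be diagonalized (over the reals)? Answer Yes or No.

Characteristic polynomial: p(r) = r^3 - 5r^2 + 3r + 9 = (r - 3)^2(r + 1).
r = 3 has algebraic multiplicity 2; rank(B − 3I) = 2, so geometric multiplicity = 1.
Geometric multiplicity < algebraic multiplicity, so B is not diagonalizable.

No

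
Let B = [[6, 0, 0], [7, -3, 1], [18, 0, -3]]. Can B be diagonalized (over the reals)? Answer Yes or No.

No

Characteristic polynomial: p(λ) = λ^3 - 27λ - 54 = (λ - 6)(λ + 3)^2.
λ = -3 has algebraic multiplicity 2; rank(B + 3I) = 2, so geometric multiplicity = 1.
Geometric multiplicity < algebraic multiplicity, so B is not diagonalizable.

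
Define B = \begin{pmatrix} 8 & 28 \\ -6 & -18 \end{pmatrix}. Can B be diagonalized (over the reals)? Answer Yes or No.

Characteristic polynomial: p(r) = r^2 + 10r + 24 = (r + 4)(r + 6).
All 2 eigenvalues are distinct, so B is diagonalizable.

Yes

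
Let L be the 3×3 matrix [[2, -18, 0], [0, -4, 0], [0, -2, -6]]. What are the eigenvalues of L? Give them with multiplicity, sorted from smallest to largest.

-6, -4, 2

Characteristic polynomial: p(t) = t^3 + 8t^2 + 4t - 48 = (t - 2)(t + 4)(t + 6).
Roots (with multiplicity): -6, -4, 2.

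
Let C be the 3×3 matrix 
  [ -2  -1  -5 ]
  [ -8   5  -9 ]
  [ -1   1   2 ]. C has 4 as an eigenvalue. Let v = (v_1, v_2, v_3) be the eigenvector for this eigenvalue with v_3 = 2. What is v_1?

C − 4I = [[-6, -1, -5], [-8, 1, -9], [-1, 1, -2]].
Solving (C − 4I)v = 0 gives the eigenspace spanned by (-2, 2, 2).
With v_3 = 2, v = (-2, 2, 2), so v_1 = -2.

-2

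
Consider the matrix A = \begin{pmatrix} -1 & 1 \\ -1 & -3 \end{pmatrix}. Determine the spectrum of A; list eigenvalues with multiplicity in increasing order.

-2, -2

Characteristic polynomial: p(t) = t^2 + 4t + 4 = (t + 2)^2.
Roots (with multiplicity): -2, -2.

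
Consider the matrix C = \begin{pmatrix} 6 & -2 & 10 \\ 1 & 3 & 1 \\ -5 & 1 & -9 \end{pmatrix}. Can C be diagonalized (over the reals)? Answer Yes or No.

Characteristic polynomial: p(t) = t^3 - 12t + 16 = (t - 2)^2(t + 4).
t = 2 has algebraic multiplicity 2; rank(C − 2I) = 2, so geometric multiplicity = 1.
Geometric multiplicity < algebraic multiplicity, so C is not diagonalizable.

No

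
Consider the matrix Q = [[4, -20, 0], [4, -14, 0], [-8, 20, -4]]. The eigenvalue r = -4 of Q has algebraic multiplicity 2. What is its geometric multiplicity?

Q + 4I = [[8, -20, 0], [4, -10, 0], [-8, 20, 0]].
This matrix has rank 1, so its null space has dimension 3 − 1 = 2.

2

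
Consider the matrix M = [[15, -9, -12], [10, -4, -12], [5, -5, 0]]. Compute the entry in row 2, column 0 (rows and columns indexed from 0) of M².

25

Characteristic polynomial: λ^3 - 11λ^2 + 30λ = λ(λ - 6)(λ - 5), so the eigenvalues are 0, 5, 6.
λ=0: eigenvector (2, 2, 1).
λ=5: eigenvector (-3, -2, -1).
λ=6: eigenvector (1, 1, 0).
P = [[2, -3, 1], [2, -2, 1], [1, -1, 0]], D = diag(0, 5, 6), P⁻¹ = [[-1, 1, 1], [-1, 1, 0], [0, 1, -2]].
M² = P·diag(0, 25, 36)·P⁻¹ = [[75, -39, -72], [50, -14, -72], [25, -25, 0]].
The requested entry is 25.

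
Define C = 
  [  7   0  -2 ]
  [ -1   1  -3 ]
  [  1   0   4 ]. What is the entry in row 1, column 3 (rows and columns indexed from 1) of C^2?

Characteristic polynomial: r^3 - 12r^2 + 41r - 30 = (r - 6)(r - 5)(r - 1), so the eigenvalues are 1, 5, 6.
r=5: eigenvector (1, -1, 1).
r=1: eigenvector (0, 1, 0).
r=6: eigenvector (-2, 1, -1).
P = [[1, 0, -2], [-1, 1, 1], [1, 0, -1]], D = diag(5, 1, 6), P⁻¹ = [[-1, 0, 2], [0, 1, 1], [-1, 0, 1]].
C² = P·diag(25, 1, 36)·P⁻¹ = [[47, 0, -22], [-11, 1, -13], [11, 0, 14]].
The requested entry is -22.

-22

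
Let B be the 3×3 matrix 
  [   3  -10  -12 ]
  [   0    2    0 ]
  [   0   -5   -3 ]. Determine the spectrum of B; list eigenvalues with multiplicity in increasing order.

-3, 2, 3

Characteristic polynomial: p(r) = r^3 - 2r^2 - 9r + 18 = (r - 3)(r - 2)(r + 3).
Roots (with multiplicity): -3, 2, 3.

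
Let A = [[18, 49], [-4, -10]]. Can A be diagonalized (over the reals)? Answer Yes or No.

Characteristic polynomial: p(λ) = λ^2 - 8λ + 16 = (λ - 4)^2.
λ = 4 has algebraic multiplicity 2; rank(A − 4I) = 1, so geometric multiplicity = 1.
Geometric multiplicity < algebraic multiplicity, so A is not diagonalizable.

No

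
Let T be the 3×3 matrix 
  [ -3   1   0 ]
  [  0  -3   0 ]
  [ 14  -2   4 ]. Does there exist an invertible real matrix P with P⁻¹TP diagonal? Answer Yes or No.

No

Characteristic polynomial: p(λ) = λ^3 + 2λ^2 - 15λ - 36 = (λ - 4)(λ + 3)^2.
λ = -3 has algebraic multiplicity 2; rank(T + 3I) = 2, so geometric multiplicity = 1.
Geometric multiplicity < algebraic multiplicity, so T is not diagonalizable.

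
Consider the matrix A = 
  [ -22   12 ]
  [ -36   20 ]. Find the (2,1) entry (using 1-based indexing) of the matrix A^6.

24192

Characteristic polynomial: t^2 + 2t - 8 = (t - 2)(t + 4), so the eigenvalues are -4, 2.
t=2: eigenvector (1, 2).
t=-4: eigenvector (-2, -3).
P = [[1, -2], [2, -3]], D = diag(2, -4), P⁻¹ = [[-3, 2], [-2, 1]].
A⁶ = P·diag(64, 4096)·P⁻¹ = [[16192, -8064], [24192, -12032]].
The requested entry is 24192.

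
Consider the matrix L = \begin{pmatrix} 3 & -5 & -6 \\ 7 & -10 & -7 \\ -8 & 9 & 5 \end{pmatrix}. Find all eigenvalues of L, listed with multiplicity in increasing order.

-3, -3, 4

Characteristic polynomial: p(t) = t^3 + 2t^2 - 15t - 36 = (t - 4)(t + 3)^2.
Roots (with multiplicity): -3, -3, 4.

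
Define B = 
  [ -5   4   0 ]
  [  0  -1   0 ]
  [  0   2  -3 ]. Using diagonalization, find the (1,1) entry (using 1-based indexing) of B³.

Characteristic polynomial: μ^3 + 9μ^2 + 23μ + 15 = (μ + 1)(μ + 3)(μ + 5), so the eigenvalues are -5, -3, -1.
μ=-5: eigenvector (1, 0, 0).
μ=-1: eigenvector (1, 1, 1).
μ=-3: eigenvector (0, 0, 1).
P = [[1, 1, 0], [0, 1, 0], [0, 1, 1]], D = diag(-5, -1, -3), P⁻¹ = [[1, -1, 0], [0, 1, 0], [0, -1, 1]].
B³ = P·diag(-125, -1, -27)·P⁻¹ = [[-125, 124, 0], [0, -1, 0], [0, 26, -27]].
The requested entry is -125.

-125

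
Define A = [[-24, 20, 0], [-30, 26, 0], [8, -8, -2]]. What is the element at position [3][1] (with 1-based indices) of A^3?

Characteristic polynomial: μ^3 - 28μ - 48 = (μ - 6)(μ + 2)(μ + 4), so the eigenvalues are -4, -2, 6.
μ=-4: eigenvector (1, 1, 0).
μ=6: eigenvector (2, 3, -1).
μ=-2: eigenvector (0, 0, 1).
P = [[1, 2, 0], [1, 3, 0], [0, -1, 1]], D = diag(-4, 6, -2), P⁻¹ = [[3, -2, 0], [-1, 1, 0], [-1, 1, 1]].
A³ = P·diag(-64, 216, -8)·P⁻¹ = [[-624, 560, 0], [-840, 776, 0], [224, -224, -8]].
The requested entry is 224.

224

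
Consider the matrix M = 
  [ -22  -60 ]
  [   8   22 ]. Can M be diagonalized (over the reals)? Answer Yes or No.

Yes

Characteristic polynomial: p(r) = r^2 - 4 = (r - 2)(r + 2).
All 2 eigenvalues are distinct, so M is diagonalizable.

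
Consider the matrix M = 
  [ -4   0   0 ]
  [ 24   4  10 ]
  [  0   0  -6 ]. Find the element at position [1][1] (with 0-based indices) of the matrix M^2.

16

Characteristic polynomial: r^3 + 6r^2 - 16r - 96 = (r - 4)(r + 4)(r + 6), so the eigenvalues are -6, -4, 4.
r=-6: eigenvector (0, -1, 1).
r=4: eigenvector (0, 1, 0).
r=-4: eigenvector (1, -3, 0).
P = [[0, 0, 1], [-1, 1, -3], [1, 0, 0]], D = diag(-6, 4, -4), P⁻¹ = [[0, 0, 1], [3, 1, 1], [1, 0, 0]].
M² = P·diag(36, 16, 16)·P⁻¹ = [[16, 0, 0], [0, 16, -20], [0, 0, 36]].
The requested entry is 16.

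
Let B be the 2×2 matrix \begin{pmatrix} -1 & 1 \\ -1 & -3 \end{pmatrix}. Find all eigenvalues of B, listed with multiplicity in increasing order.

Characteristic polynomial: p(λ) = λ^2 + 4λ + 4 = (λ + 2)^2.
Roots (with multiplicity): -2, -2.

-2, -2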